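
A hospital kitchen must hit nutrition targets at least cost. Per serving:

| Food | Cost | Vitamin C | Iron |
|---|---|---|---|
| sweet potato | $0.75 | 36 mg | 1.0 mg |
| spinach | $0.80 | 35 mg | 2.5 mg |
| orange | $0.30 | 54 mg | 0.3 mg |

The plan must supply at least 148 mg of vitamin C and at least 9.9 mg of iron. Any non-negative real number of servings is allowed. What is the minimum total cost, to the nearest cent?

$3.21

An LP optimum is at a vertex; with two nutrient constraints at most two foods are used. Check each candidate.
sweet potato only: max(148/36, 9.9/1.0) = 9.9 servings → $7.42.
spinach only: max(148/35, 9.9/2.5) = 4.229 servings → $3.38.
orange only: max(148/54, 9.9/0.3) = 33 servings → $9.90.
sweet potato + spinach with both tight: 0.4273 servings and 3.789 servings → $3.35.
sweet potato + orange with both targets exact would need a negative amount; discard.
spinach + orange with both tight: 3.937 servings and 0.1888 servings → $3.21.
The minimum over all feasible corners is $3.21.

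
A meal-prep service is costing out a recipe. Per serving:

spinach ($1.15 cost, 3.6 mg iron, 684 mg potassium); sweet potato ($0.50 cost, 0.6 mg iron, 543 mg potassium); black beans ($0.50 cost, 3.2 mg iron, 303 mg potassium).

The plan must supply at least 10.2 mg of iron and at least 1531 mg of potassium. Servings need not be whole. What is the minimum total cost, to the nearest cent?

A basic optimal solution has at most two foods positive. Try each food alone and each pair with both targets met exactly.
spinach only: max(10.2/3.6, 1531/684) = 2.833 servings → $3.26.
sweet potato only: max(10.2/0.6, 1531/543) = 17 servings → $8.50.
black beans only: max(10.2/3.2, 1531/303) = 5.053 servings → $2.53.
spinach + sweet potato: the both-tight solution has a negative serving — not a feasible corner.
spinach + black beans with both tight: 1.647 servings and 1.334 servings → $2.56.
sweet potato + black beans with both tight: 1.162 servings and 2.97 servings → $2.07.
The minimum over all feasible corners is $2.07.

$2.07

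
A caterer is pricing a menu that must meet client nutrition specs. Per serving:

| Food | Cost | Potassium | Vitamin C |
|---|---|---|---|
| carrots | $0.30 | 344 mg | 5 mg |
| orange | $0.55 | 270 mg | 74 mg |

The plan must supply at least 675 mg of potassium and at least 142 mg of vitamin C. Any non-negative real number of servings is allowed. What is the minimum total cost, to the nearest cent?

carrots only: max(675/344, 142/5) = 28.4 servings → $8.52.
orange only: max(675/270, 142/74) = 2.5 servings → $1.38.
carrots + orange with both tight: 0.4816 servings and 1.886 servings → $1.18.
Cheapest feasible corner: $1.18.

$1.18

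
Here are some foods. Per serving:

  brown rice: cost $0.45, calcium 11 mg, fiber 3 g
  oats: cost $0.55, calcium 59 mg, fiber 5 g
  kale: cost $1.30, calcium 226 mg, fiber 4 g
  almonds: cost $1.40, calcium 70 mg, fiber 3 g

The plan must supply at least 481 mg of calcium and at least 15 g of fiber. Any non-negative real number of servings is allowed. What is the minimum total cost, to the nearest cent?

For a min-cost LP with two ≥-constraints, a basic feasible solution has at most two positive variables.
brown rice only: max(481/11, 15/3) = 43.73 servings → $19.68.
oats only: max(481/59, 15/5) = 8.153 servings → $4.48.
kale only: max(481/226, 15/4) = 3.75 servings → $4.88.
almonds only: max(481/70, 15/3) = 6.871 servings → $9.62.
brown rice + oats with both targets exact would need a negative amount; discard.
brown rice + kale with both tight: 2.312 servings and 2.016 servings → $3.66.
brown rice + almonds: intersection lies outside the first quadrant.
oats + kale with both tight: 1.64 servings and 1.7 servings → $3.11.
oats + almonds: the both-tight solution has a negative serving — not a feasible corner.
kale + almonds with both tight: 0.9874 servings and 3.683 servings → $6.44.
So the least-cost plan costs $3.11.

$3.11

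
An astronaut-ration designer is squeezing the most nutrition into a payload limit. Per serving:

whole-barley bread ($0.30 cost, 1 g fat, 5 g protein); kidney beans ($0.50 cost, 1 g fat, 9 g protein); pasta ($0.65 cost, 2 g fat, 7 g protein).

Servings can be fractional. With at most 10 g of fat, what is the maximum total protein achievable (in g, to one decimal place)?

Protein per g fat: kidney beans 9, whole-barley bread 5, pasta 3.5.
With no serving limits, spend the whole fat allowance on kidney beans: 10 g / 1 g × 9 g = 90.0 g.

90.0 g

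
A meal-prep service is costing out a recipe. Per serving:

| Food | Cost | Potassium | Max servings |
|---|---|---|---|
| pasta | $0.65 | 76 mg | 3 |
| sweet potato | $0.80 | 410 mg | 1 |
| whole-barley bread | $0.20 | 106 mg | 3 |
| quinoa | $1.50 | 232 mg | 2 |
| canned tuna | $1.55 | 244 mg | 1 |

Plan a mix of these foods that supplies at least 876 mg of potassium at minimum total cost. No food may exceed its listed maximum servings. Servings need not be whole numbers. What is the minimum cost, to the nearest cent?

Cost per mg of potassium: whole-barley bread $0.0019, sweet potato $0.0020, canned tuna $0.0064, quinoa $0.0065, pasta $0.0086.
Take 3 servings of whole-barley bread: +318.0 mg potassium for $0.60 (total $0.60, still need 558.0 mg).
Take 1 serving of sweet potato: +410.0 mg potassium for $0.80 (total $1.40, still need 148.0 mg).
Take 0.6066 servings of canned tuna: +148.0 mg potassium for $0.94 (total $2.34, still need 0.0 mg).
Filling from the cheapest source first is optimal under one linear minimum: $2.34.

$2.34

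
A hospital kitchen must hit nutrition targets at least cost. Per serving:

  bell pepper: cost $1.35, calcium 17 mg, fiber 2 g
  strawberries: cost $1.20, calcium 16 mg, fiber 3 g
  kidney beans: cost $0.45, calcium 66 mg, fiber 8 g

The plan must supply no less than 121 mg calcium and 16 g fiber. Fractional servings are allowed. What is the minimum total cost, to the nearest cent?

$0.90

bell pepper only: max(121/17, 16/2) = 8 servings → $10.80.
strawberries only: max(121/16, 16/3) = 7.562 servings → $9.07.
kidney beans only: max(121/66, 16/8) = 2 servings → $0.90.
bell pepper + strawberries with both tight: 5.632 servings and 1.579 servings → $9.50.
bell pepper + kidney beans: intersection lies outside the first quadrant.
strawberries + kidney beans with both tight: 1.257 servings and 1.529 servings → $2.20.
The minimum over all feasible corners is $0.90.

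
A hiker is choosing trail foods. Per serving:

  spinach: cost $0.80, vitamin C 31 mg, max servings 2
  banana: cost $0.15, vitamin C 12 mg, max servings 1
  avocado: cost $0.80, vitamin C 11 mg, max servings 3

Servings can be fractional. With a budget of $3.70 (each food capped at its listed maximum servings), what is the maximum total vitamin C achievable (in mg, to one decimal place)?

100.8 mg

Vitamin C per dollar: banana 80, spinach 38.75, avocado 13.75.
Take 1 serving of banana: spends $0.15, +12.0 mg vitamin C (running total 12.0 mg).
Take 2 servings of spinach: spends $1.60, +62.0 mg vitamin C (running total 74.0 mg).
Take 2.438 servings of avocado: spends $1.95, +26.8 mg vitamin C (running total 100.8 mg).
Filling greedily by vitamin C-per-dollar is optimal for one linear limit, giving 100.8 mg.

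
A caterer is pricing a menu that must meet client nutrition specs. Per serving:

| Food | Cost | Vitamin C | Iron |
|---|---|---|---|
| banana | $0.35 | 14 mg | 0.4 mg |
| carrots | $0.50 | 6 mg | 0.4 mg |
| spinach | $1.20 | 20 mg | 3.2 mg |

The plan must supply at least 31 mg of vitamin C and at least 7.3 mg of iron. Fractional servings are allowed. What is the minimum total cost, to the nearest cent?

This is a tiny linear program; its minimum lies at a vertex of the feasible set. List the vertices and price them.
banana only: max(31/14, 7.3/0.4) = 18.25 servings → $6.39.
carrots only: max(31/6, 7.3/0.4) = 18.25 servings → $9.12.
spinach only: max(31/20, 7.3/3.2) = 2.281 servings → $2.74.
banana + carrots: intersection lies outside the first quadrant.
banana + spinach: the both-tight solution has a negative serving — not a feasible corner.
carrots + spinach with both targets exact would need a negative amount; discard.
Cheapest feasible corner: $2.74.

$2.74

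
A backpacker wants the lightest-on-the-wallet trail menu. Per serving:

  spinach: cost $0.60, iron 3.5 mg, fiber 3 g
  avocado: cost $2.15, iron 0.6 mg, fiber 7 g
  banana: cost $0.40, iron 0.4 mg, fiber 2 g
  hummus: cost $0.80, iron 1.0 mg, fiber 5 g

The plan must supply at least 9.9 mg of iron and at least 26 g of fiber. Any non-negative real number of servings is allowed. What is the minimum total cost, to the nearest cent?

$4.35

This is a tiny linear program; its minimum lies at a vertex of the feasible set. List the vertices and price them.
spinach only: max(9.9/3.5, 26/3) = 8.667 servings → $5.20.
avocado only: max(9.9/0.6, 26/7) = 16.5 servings → $35.48.
banana only: max(9.9/0.4, 26/2) = 24.75 servings → $9.90.
hummus only: max(9.9/1.0, 26/5) = 9.9 servings → $7.92.
spinach + avocado with both tight: 2.366 servings and 2.7 servings → $7.23.
spinach + banana with both tight: 1.621 servings and 10.57 servings → $5.20.
spinach + hummus with both tight: 1.621 servings and 4.228 servings → $4.35.
avocado + banana: intersection lies outside the first quadrant.
avocado + hummus: intersection lies outside the first quadrant.
banana + hummus (both tight): parallel constraints — no distinct corner.
Cheapest feasible corner: $4.35.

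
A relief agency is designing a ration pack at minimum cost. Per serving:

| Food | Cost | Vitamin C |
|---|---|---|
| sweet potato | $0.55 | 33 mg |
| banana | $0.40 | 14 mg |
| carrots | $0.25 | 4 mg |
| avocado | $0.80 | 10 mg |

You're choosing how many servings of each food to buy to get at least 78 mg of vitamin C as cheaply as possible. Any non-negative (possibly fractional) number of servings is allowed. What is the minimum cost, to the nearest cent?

Cost per mg of vitamin C: sweet potato $0.0167, banana $0.0286, carrots $0.0625, avocado $0.0800.
With no serving limits, use only sweet potato: 78 mg / 33 mg = 2.364 servings × $0.55 = $1.30.

$1.30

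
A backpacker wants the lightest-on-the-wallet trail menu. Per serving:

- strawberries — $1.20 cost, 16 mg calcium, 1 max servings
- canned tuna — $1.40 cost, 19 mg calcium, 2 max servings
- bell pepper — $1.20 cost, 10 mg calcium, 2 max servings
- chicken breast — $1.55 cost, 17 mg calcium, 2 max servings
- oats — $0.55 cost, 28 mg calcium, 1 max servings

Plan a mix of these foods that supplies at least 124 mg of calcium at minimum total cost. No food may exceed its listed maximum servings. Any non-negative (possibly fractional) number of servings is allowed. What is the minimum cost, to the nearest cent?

$8.61

Cost per mg of calcium: oats $0.0196, canned tuna $0.0737, strawberries $0.0750, chicken breast $0.0912, bell pepper $0.1200.
Take 1 serving of oats: +28.0 mg calcium for $0.55 (total $0.55, still need 96.0 mg).
Take 2 servings of canned tuna: +38.0 mg calcium for $2.80 (total $3.35, still need 58.0 mg).
Take 1 serving of strawberries: +16.0 mg calcium for $1.20 (total $4.55, still need 42.0 mg).
Take 2 servings of chicken breast: +34.0 mg calcium for $3.10 (total $7.65, still need 8.0 mg).
Take 0.8 servings of bell pepper: +8.0 mg calcium for $0.96 (total $8.61, still need 0.0 mg).
Greedy by cheapest-per-mg is optimal for a single linear constraint, so the minimum cost is $8.61.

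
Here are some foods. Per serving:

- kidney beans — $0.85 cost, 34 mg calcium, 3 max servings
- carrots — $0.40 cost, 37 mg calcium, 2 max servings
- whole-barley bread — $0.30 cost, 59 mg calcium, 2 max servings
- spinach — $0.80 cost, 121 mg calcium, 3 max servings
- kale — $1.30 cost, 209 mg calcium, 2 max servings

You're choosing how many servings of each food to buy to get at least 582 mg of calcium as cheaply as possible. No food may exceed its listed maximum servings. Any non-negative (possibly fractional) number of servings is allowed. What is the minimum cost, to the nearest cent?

Cost per mg of calcium: whole-barley bread $0.0051, kale $0.0062, spinach $0.0066, carrots $0.0108, kidney beans $0.0250.
Take 2 servings of whole-barley bread: +118.0 mg calcium for $0.60 (total $0.60, still need 464.0 mg).
Take 2 servings of kale: +418.0 mg calcium for $2.60 (total $3.20, still need 46.0 mg).
Take 0.3802 servings of spinach: +46.0 mg calcium for $0.30 (total $3.50, still need 0.0 mg).
Greedy by cheapest-per-mg is optimal for a single linear constraint, so the minimum cost is $3.50.

$3.50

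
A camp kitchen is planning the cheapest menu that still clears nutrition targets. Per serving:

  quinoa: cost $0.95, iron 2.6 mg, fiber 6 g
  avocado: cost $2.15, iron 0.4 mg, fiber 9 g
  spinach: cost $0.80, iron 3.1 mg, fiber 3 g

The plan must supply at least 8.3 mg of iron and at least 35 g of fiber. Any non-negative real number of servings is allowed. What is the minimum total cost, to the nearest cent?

$5.54

For a min-cost LP with two ≥-constraints, a basic feasible solution has at most two positive variables.
quinoa only: max(8.3/2.6, 35/6) = 5.833 servings → $5.54.
avocado only: max(8.3/0.4, 35/9) = 20.75 servings → $44.61.
spinach only: max(8.3/3.1, 35/3) = 11.67 servings → $9.33.
quinoa + avocado with both tight: 2.89 servings and 1.962 servings → $6.96.
quinoa + spinach: intersection lies outside the first quadrant.
avocado + spinach with both tight: 3.131 servings and 2.273 servings → $8.55.
The minimum over all feasible corners is $5.54.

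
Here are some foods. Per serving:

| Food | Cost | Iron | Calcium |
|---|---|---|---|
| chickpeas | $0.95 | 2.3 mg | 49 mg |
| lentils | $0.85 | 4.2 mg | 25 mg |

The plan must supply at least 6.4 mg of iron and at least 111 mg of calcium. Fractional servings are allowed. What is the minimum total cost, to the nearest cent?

$2.30

Check every corner: each single food scaled to meet both minima, and each pair solved so both constraints bind.
chickpeas only: max(6.4/2.3, 111/49) = 2.783 servings → $2.64.
lentils only: max(6.4/4.2, 111/25) = 4.44 servings → $3.77.
chickpeas + lentils with both tight: 2.065 servings and 0.3931 servings → $2.30.
Cheapest feasible corner: $2.30.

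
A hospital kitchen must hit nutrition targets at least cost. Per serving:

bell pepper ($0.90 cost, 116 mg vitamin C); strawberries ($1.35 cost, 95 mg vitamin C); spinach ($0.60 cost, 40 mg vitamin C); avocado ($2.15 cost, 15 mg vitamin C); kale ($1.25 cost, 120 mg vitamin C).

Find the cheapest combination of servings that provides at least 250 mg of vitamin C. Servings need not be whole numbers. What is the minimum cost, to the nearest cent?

$1.94

Cost per mg of vitamin C: bell pepper $0.0078, kale $0.0104, strawberries $0.0142, spinach $0.0150, avocado $0.1433.
With no serving limits, use only bell pepper: 250 mg / 116 mg = 2.155 servings × $0.90 = $1.94.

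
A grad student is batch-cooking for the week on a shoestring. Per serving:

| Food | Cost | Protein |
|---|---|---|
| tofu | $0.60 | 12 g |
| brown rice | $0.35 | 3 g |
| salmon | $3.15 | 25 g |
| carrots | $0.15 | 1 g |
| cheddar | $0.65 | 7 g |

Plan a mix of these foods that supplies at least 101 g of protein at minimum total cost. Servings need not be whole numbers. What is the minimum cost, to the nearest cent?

Cost per g of protein: tofu $0.0500, cheddar $0.0929, brown rice $0.1167, salmon $0.1260, carrots $0.1500.
With no serving limits, use only tofu: 101 g / 12 g = 8.417 servings × $0.60 = $5.05.

$5.05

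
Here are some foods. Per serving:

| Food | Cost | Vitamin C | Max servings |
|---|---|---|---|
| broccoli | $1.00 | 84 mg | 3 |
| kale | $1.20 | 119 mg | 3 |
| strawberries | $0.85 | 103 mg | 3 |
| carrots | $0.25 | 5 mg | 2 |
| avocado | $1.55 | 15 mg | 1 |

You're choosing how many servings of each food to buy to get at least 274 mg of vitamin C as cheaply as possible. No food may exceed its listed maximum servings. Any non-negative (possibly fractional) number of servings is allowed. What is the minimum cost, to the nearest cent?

$2.26

Cost per mg of vitamin C: strawberries $0.0083, kale $0.0101, broccoli $0.0119, carrots $0.0500, avocado $0.1033.
Take 2.66 servings of strawberries: +274.0 mg vitamin C for $2.26 (total $2.26, still need 0.0 mg).
Greedy by cheapest-per-mg is optimal for a single linear constraint, so the minimum cost is $2.26.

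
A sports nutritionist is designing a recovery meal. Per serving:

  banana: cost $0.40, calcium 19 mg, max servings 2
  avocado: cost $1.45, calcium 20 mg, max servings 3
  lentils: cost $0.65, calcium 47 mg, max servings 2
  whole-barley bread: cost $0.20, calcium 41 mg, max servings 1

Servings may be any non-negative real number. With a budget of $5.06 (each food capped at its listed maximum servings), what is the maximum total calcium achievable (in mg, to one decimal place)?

Calcium per dollar: whole-barley bread 205, lentils 72.31, banana 47.5, avocado 13.79.
Take 1 serving of whole-barley bread: spends $0.20, +41.0 mg calcium (running total 41.0 mg).
Take 2 servings of lentils: spends $1.30, +94.0 mg calcium (running total 135.0 mg).
Take 2 servings of banana: spends $0.80, +38.0 mg calcium (running total 173.0 mg).
Take 1.903 servings of avocado: spends $2.76, +38.1 mg calcium (running total 211.1 mg).
Filling greedily by calcium-per-dollar is optimal for one linear limit, giving 211.1 mg.

211.1 mg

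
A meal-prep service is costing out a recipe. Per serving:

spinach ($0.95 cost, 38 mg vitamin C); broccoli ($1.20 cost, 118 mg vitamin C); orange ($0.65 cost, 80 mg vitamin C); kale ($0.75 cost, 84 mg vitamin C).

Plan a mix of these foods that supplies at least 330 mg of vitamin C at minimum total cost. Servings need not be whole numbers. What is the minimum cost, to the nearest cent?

$2.68

Cost per mg of vitamin C: orange $0.0081, kale $0.0089, broccoli $0.0102, spinach $0.0250.
With no serving limits, use only orange: 330 mg / 80 mg = 4.125 servings × $0.65 = $2.68.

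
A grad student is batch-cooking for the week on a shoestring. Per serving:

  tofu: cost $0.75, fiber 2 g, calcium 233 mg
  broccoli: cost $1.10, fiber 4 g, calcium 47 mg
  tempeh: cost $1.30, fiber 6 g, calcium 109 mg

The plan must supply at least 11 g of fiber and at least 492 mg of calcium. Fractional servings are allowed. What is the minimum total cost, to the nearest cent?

$2.85

Compare the cost at each extreme point of the feasible region.
tofu only: max(11/2, 492/233) = 5.5 servings → $4.12.
broccoli only: max(11/4, 492/47) = 10.47 servings → $11.51.
tempeh only: max(11/6, 492/109) = 4.514 servings → $5.87.
tofu + broccoli with both tight: 1.732 servings and 1.884 servings → $3.37.
tofu + tempeh with both tight: 1.486 servings and 1.338 servings → $2.85.
broccoli + tempeh: the both-tight solution has a negative serving — not a feasible corner.
The minimum over all feasible corners is $2.85.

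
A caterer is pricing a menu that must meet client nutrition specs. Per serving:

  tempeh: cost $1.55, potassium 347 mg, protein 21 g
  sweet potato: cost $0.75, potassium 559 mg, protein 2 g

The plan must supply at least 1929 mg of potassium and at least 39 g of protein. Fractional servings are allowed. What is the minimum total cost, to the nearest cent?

Minimising a linear cost over {potassium ≥ 1929, protein ≥ 39, servings ≥ 0} — the optimum is at a vertex, using one or two foods.
tempeh only: max(1929/347, 39/21) = 5.559 servings → $8.62.
sweet potato only: max(1929/559, 39/2) = 19.5 servings → $14.62.
tempeh + sweet potato with both tight: 1.625 servings and 2.442 servings → $4.35.
The minimum over all feasible corners is $4.35.

$4.35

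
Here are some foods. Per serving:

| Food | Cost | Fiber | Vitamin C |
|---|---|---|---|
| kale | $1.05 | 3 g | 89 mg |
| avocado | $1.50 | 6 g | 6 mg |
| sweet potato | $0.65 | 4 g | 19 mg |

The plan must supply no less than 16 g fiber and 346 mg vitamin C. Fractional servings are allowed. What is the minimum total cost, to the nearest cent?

At the optimum either one food covers both requirements or two foods hit both targets exactly; no other combination can be cheaper.
kale only: max(16/3, 346/89) = 5.333 servings → $5.60.
avocado only: max(16/6, 346/6) = 57.67 servings → $86.50.
sweet potato only: max(16/4, 346/19) = 18.21 servings → $11.84.
kale + avocado with both tight: 3.837 servings and 0.7481 servings → $5.15.
kale + sweet potato with both tight: 3.612 servings and 1.291 servings → $4.63.
avocado + sweet potato: the both-tight solution has a negative serving — not a feasible corner.
Cheapest feasible corner: $4.63.

$4.63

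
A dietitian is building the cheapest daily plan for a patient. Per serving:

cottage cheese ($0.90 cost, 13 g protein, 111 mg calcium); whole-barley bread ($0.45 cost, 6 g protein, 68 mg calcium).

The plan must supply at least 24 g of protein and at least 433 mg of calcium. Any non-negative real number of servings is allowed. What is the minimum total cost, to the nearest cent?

Minimising a linear cost over {protein ≥ 24, calcium ≥ 433, servings ≥ 0} — the optimum is at a vertex, using one or two foods.
cottage cheese only: max(24/13, 433/111) = 3.901 servings → $3.51.
whole-barley bread only: max(24/6, 433/68) = 6.368 servings → $2.87.
cottage cheese + whole-barley bread: the both-tight solution has a negative serving — not a feasible corner.
So the least-cost plan costs $2.87.

$2.87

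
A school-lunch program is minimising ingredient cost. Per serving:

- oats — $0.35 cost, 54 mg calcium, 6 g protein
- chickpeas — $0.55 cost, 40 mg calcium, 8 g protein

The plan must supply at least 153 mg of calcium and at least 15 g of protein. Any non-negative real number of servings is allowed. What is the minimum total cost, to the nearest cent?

This is a tiny linear program; its minimum lies at a vertex of the feasible set. List the vertices and price them.
oats only: max(153/54, 15/6) = 2.833 servings → $0.99.
chickpeas only: max(153/40, 15/8) = 3.825 servings → $2.10.
oats + chickpeas: the both-tight solution has a negative serving — not a feasible corner.
The minimum over all feasible corners is $0.99.

$0.99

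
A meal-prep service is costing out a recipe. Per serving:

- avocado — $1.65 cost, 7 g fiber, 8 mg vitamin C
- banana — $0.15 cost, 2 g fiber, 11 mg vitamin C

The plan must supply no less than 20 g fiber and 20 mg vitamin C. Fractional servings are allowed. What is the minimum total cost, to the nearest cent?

An LP optimum is at a vertex; with two nutrient constraints at most two foods are used. Check each candidate.
avocado only: max(20/7, 20/8) = 2.857 servings → $4.71.
banana only: max(20/2, 20/11) = 10 servings → $1.50.
avocado + banana: the both-tight solution has a negative serving — not a feasible corner.
The minimum over all feasible corners is $1.50.

$1.50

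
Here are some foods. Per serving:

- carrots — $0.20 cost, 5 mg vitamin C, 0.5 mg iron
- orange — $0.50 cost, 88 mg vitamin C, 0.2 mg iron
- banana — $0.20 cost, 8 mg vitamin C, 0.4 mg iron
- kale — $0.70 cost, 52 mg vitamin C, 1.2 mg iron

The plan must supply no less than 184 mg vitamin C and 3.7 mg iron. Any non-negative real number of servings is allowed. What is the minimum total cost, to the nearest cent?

$2.20

carrots only: max(184/5, 3.7/0.5) = 36.8 servings → $7.36.
orange only: max(184/88, 3.7/0.2) = 18.5 servings → $9.25.
banana only: max(184/8, 3.7/0.4) = 23 servings → $4.60.
kale only: max(184/52, 3.7/1.2) = 3.538 servings → $2.48.
carrots + orange with both tight: 6.716 servings and 1.709 servings → $2.20.
carrots + banana with both targets exact would need a negative amount; discard.
carrots + kale: intersection lies outside the first quadrant.
orange + banana with both tight: 1.31 servings and 8.595 servings → $2.37.
orange + kale with both tight: 0.2983 servings and 3.034 servings → $2.27.
banana + kale with both targets exact would need a negative amount; discard.
Cheapest feasible corner: $2.20.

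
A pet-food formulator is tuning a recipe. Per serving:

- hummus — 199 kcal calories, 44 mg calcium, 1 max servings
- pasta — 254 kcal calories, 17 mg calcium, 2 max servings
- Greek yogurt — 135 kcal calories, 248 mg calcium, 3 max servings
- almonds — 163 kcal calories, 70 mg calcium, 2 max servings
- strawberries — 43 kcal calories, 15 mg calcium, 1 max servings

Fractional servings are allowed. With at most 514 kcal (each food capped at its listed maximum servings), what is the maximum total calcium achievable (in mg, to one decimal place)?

790.8 mg

Calcium per kcal: Greek yogurt 1.837, almonds 0.4294, strawberries 0.3488, hummus 0.2211, pasta 0.06693.
Take 3 servings of Greek yogurt: uses 405 kcal, +744.0 mg calcium (running total 744.0 mg).
Take 0.6687 servings of almonds: uses 109 kcal, +46.8 mg calcium (running total 790.8 mg).
Greedy by best ratio exhausts the calories allowance optimally: 790.8 mg.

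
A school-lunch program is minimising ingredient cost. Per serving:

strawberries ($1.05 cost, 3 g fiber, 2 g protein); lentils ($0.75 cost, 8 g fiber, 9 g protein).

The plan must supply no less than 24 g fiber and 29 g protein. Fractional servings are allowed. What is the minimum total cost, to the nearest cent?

The cheapest plan sits at a corner of the feasible region — with two constraints it uses at most two foods.
strawberries only: max(24/3, 29/2) = 14.5 servings → $15.22.
lentils only: max(24/8, 29/9) = 3.222 servings → $2.42.
strawberries + lentils with both targets exact would need a negative amount; discard.
So the least-cost plan costs $2.42.

$2.42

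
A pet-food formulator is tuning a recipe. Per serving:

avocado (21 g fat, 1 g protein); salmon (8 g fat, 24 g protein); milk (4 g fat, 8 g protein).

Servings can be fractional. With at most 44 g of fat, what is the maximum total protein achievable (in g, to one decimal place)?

Protein per g fat: salmon 3, milk 2, avocado 0.04762.
With no serving limits, spend the whole fat allowance on salmon: 44 g / 8 g × 24 g = 132.0 g.

132.0 g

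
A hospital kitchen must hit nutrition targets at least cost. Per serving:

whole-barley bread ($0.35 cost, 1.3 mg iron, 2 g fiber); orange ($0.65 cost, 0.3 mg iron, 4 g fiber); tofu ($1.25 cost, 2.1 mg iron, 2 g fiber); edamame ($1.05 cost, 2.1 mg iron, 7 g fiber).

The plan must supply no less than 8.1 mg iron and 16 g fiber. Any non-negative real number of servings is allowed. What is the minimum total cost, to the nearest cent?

$2.64

A basic optimal solution has at most two foods positive. Try each food alone and each pair with both targets met exactly.
whole-barley bread only: max(8.1/1.3, 16/2) = 8 servings → $2.80.
orange only: max(8.1/0.3, 16/4) = 27 servings → $17.55.
tofu only: max(8.1/2.1, 16/2) = 8 servings → $10.00.
edamame only: max(8.1/2.1, 16/7) = 3.857 servings → $4.05.
whole-barley bread + orange with both tight: 6 servings and 1 serving → $2.75.
whole-barley bread + tofu: intersection lies outside the first quadrant.
whole-barley bread + edamame with both tight: 4.714 servings and 0.9388 servings → $2.64.
orange + tofu with both tight: 2.231 servings and 3.538 servings → $5.87.
orange + edamame: the both-tight solution has a negative serving — not a feasible corner.
tofu + edamame with both tight: 2.2 servings and 1.657 servings → $4.49.
So the least-cost plan costs $2.64.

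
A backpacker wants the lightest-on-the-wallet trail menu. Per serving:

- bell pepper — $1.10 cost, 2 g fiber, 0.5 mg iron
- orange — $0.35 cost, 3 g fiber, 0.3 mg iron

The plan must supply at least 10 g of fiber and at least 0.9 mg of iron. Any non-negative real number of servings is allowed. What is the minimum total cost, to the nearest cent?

A basic optimal solution has at most two foods positive. Try each food alone and each pair with both targets met exactly.
bell pepper only: max(10/2, 0.9/0.5) = 5 servings → $5.50.
orange only: max(10/3, 0.9/0.3) = 3.333 servings → $1.17.
bell pepper + orange: intersection lies outside the first quadrant.
Cheapest feasible corner: $1.17.

$1.17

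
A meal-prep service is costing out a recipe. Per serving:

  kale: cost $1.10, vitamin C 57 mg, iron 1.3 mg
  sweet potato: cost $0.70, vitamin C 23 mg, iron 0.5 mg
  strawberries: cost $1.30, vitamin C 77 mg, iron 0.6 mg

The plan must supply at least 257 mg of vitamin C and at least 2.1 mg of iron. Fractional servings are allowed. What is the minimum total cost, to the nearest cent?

An LP optimum is at a vertex; with two nutrient constraints at most two foods are used. Check each candidate.
kale only: max(257/57, 2.1/1.3) = 4.509 servings → $4.96.
sweet potato only: max(257/23, 2.1/0.5) = 11.17 servings → $7.82.
strawberries only: max(257/77, 2.1/0.6) = 3.5 servings → $4.55.
kale + sweet potato with both targets exact would need a negative amount; discard.
kale + strawberries with both tight: 0.1138 servings and 3.253 servings → $4.35.
sweet potato + strawberries with both tight: 0.3036 servings and 3.247 servings → $4.43.
The minimum over all feasible corners is $4.35.

$4.35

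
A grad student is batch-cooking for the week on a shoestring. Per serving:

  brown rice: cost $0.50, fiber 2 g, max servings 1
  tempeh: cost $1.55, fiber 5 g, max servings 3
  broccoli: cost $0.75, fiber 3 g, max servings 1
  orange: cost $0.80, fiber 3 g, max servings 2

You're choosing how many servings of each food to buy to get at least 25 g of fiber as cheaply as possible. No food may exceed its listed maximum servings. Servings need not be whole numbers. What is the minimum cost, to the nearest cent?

$7.19

Cost per g of fiber: brown rice $0.2500, broccoli $0.2500, orange $0.2667, tempeh $0.3100.
Take 1 serving of brown rice: +2.0 g fiber for $0.50 (total $0.50, still need 23.0 g).
Take 1 serving of broccoli: +3.0 g fiber for $0.75 (total $1.25, still need 20.0 g).
Take 2 servings of orange: +6.0 g fiber for $1.60 (total $2.85, still need 14.0 g).
Take 2.8 servings of tempeh: +14.0 g fiber for $4.34 (total $7.19, still need 0.0 g).
Filling from the cheapest source first is optimal under one linear minimum: $7.19.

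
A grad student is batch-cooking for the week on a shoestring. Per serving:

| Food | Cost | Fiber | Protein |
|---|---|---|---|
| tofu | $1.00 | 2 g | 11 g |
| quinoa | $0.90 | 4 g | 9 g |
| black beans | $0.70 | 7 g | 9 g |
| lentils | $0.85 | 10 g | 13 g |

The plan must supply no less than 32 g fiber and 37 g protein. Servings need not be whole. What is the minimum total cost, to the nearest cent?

Minimising a linear cost over {fiber ≥ 32, protein ≥ 37, servings ≥ 0} — the optimum is at a vertex, using one or two foods.
tofu only: max(32/2, 37/11) = 16 servings → $16.00.
quinoa only: max(32/4, 37/9) = 8 servings → $7.20.
black beans only: max(32/7, 37/9) = 4.571 servings → $3.20.
lentils only: max(32/10, 37/13) = 3.2 servings → $2.72.
tofu + quinoa: intersection lies outside the first quadrant.
tofu + black beans: intersection lies outside the first quadrant.
tofu + lentils: intersection lies outside the first quadrant.
quinoa + black beans: intersection lies outside the first quadrant.
quinoa + lentils: the both-tight solution has a negative serving — not a feasible corner.
black beans + lentils: intersection lies outside the first quadrant.
Cheapest feasible corner: $2.72.

$2.72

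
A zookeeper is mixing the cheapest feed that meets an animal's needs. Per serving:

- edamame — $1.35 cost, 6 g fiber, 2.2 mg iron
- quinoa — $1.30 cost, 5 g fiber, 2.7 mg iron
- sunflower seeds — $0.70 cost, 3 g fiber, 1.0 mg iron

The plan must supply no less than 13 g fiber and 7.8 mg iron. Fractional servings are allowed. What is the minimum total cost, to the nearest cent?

$3.76

At the optimum either one food covers both requirements or two foods hit both targets exactly; no other combination can be cheaper.
edamame only: max(13/6, 7.8/2.2) = 3.545 servings → $4.79.
quinoa only: max(13/5, 7.8/2.7) = 2.889 servings → $3.76.
sunflower seeds only: max(13/3, 7.8/1.0) = 7.8 servings → $5.46.
edamame + quinoa: intersection lies outside the first quadrant.
edamame + sunflower seeds: the both-tight solution has a negative serving — not a feasible corner.
quinoa + sunflower seeds: the both-tight solution has a negative serving — not a feasible corner.
So the least-cost plan costs $3.76.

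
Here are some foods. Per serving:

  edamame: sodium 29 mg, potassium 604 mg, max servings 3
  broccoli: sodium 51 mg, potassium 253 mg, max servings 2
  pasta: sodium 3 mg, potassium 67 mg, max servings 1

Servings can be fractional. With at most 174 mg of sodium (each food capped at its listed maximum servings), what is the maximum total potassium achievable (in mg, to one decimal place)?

Potassium per mg sodium: pasta 22.33, edamame 20.83, broccoli 4.961.
Take 1 serving of pasta: uses 3 mg sodium, +67.0 mg potassium (running total 67.0 mg).
Take 3 servings of edamame: uses 87 mg sodium, +1812.0 mg potassium (running total 1879.0 mg).
Take 1.647 servings of broccoli: uses 84 mg sodium, +416.7 mg potassium (running total 2295.7 mg).
Greedy by best ratio exhausts the sodium allowance optimally: 2295.7 mg.

2295.7 mg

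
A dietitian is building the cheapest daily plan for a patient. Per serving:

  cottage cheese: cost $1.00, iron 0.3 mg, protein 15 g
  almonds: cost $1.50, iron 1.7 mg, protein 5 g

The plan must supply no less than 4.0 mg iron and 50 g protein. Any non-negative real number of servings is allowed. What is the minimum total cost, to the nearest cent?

$5.52

cottage cheese only: max(4.0/0.3, 50/15) = 13.33 servings → $13.33.
almonds only: max(4.0/1.7, 50/5) = 10 servings → $15.00.
cottage cheese + almonds with both tight: 2.708 servings and 1.875 servings → $5.52.
Cheapest feasible corner: $5.52.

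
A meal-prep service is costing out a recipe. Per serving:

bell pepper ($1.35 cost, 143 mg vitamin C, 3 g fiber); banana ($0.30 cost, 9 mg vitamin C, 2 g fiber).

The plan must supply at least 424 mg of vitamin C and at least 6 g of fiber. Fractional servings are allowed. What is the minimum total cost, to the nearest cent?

$4.00

Two binding constraints pin down two serving amounts, so the optimal mix uses at most two foods. The candidates are each food alone (scaled to the tighter of vitamin C/fiber) and each pair with both constraints tight.
bell pepper only: max(424/143, 6/3) = 2.965 servings → $4.00.
banana only: max(424/9, 6/2) = 47.11 servings → $14.13.
bell pepper + banana with both targets exact would need a negative amount; discard.
So the least-cost plan costs $4.00.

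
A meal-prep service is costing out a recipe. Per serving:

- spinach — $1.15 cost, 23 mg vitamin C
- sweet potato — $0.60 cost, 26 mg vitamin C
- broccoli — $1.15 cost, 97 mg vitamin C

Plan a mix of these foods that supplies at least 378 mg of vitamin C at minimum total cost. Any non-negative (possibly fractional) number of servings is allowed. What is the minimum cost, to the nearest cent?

Cost per mg of vitamin C: broccoli $0.0119, sweet potato $0.0231, spinach $0.0500.
With no serving limits, use only broccoli: 378 mg / 97 mg = 3.897 servings × $1.15 = $4.48.

$4.48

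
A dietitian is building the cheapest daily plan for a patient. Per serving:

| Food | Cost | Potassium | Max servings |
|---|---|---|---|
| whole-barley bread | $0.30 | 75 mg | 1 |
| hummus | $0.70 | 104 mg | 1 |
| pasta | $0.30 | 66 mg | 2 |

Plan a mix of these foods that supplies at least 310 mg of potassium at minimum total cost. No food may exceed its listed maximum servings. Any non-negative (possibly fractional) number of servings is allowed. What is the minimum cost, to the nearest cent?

Cost per mg of potassium: whole-barley bread $0.0040, pasta $0.0045, hummus $0.0067.
Take 1 serving of whole-barley bread: +75.0 mg potassium for $0.30 (total $0.30, still need 235.0 mg).
Take 2 servings of pasta: +132.0 mg potassium for $0.60 (total $0.90, still need 103.0 mg).
Take 0.9904 servings of hummus: +103.0 mg potassium for $0.69 (total $1.59, still need 0.0 mg).
Greedy by cheapest-per-mg is optimal for a single linear constraint, so the minimum cost is $1.59.

$1.59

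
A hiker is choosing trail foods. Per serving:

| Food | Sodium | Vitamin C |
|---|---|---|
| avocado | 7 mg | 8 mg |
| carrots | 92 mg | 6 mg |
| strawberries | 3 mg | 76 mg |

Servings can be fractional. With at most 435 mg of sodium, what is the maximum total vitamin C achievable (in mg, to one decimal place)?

11020.0 mg

Vitamin C per mg sodium: strawberries 25.33, avocado 1.143, carrots 0.06522.
With no serving limits, spend the whole sodium allowance on strawberries: 435 mg / 3 mg × 76 mg = 11020.0 mg.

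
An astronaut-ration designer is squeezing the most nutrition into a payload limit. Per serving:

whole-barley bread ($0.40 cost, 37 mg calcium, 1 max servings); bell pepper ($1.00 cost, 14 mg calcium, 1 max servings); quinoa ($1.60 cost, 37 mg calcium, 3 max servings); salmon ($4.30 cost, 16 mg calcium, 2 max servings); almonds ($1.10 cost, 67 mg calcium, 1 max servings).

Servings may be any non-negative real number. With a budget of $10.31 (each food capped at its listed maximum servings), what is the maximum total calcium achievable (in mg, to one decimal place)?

240.2 mg

Calcium per dollar: whole-barley bread 92.5, almonds 60.91, quinoa 23.12, bell pepper 14, salmon 3.721.
Take 1 serving of whole-barley bread: spends $0.40, +37.0 mg calcium (running total 37.0 mg).
Take 1 serving of almonds: spends $1.10, +67.0 mg calcium (running total 104.0 mg).
Take 3 servings of quinoa: spends $4.80, +111.0 mg calcium (running total 215.0 mg).
Take 1 serving of bell pepper: spends $1.00, +14.0 mg calcium (running total 229.0 mg).
Take 0.7 servings of salmon: spends $3.01, +11.2 mg calcium (running total 240.2 mg).
Greedy by best ratio exhausts the cost allowance optimally: 240.2 mg.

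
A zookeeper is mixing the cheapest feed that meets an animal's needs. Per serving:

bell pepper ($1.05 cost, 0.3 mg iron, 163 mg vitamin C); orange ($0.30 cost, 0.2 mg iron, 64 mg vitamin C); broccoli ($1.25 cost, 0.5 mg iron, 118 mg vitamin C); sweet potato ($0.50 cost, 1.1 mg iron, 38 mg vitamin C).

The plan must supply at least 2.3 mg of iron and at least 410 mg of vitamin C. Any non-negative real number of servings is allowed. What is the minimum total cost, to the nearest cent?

For a min-cost LP with two ≥-constraints, a basic feasible solution has at most two positive variables.
bell pepper only: max(2.3/0.3, 410/163) = 7.667 servings → $8.05.
orange only: max(2.3/0.2, 410/64) = 11.5 servings → $3.45.
broccoli only: max(2.3/0.5, 410/118) = 4.6 servings → $5.75.
sweet potato only: max(2.3/1.1, 410/38) = 10.79 servings → $5.39.
bell pepper + orange with both targets exact would need a negative amount; discard.
bell pepper + broccoli with both targets exact would need a negative amount; discard.
bell pepper + sweet potato with both tight: 2.166 servings and 1.5 servings → $3.02.
orange + broccoli: intersection lies outside the first quadrant.
orange + sweet potato with both tight: 5.79 servings and 1.038 servings → $2.26.
broccoli + sweet potato with both tight: 3.282 servings and 0.5993 servings → $4.40.
The minimum over all feasible corners is $2.26.

$2.26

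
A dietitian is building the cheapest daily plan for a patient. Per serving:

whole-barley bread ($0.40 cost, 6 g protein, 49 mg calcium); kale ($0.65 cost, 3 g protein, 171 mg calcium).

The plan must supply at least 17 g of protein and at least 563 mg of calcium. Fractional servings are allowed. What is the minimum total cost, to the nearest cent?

$2.44

Check every corner: each single food scaled to meet both minima, and each pair solved so both constraints bind.
whole-barley bread only: max(17/6, 563/49) = 11.49 servings → $4.60.
kale only: max(17/3, 563/171) = 5.667 servings → $3.68.
whole-barley bread + kale with both tight: 1.386 servings and 2.895 servings → $2.44.
So the least-cost plan costs $2.44.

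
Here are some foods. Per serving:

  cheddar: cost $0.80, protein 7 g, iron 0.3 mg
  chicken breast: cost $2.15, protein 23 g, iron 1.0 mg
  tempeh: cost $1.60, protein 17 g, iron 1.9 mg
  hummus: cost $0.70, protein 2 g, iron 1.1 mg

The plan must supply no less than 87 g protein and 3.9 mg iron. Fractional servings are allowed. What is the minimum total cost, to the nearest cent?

$8.13

With two linear requirements the optimum uses one or two foods; enumerate the corners.
cheddar only: max(87/7, 3.9/0.3) = 13 servings → $10.40.
chicken breast only: max(87/23, 3.9/1.0) = 3.9 servings → $8.38.
tempeh only: max(87/17, 3.9/1.9) = 5.118 servings → $8.19.
hummus only: max(87/2, 3.9/1.1) = 43.5 servings → $30.45.
cheddar + chicken breast: intersection lies outside the first quadrant.
cheddar + tempeh with both tight: 12.07 servings and 0.1463 servings → $9.89.
cheddar + hummus with both tight: 12.38 servings and 0.169 servings → $10.02.
chicken breast + tempeh with both tight: 3.708 servings and 0.1011 servings → $8.13.
chicken breast + hummus with both tight: 3.773 servings and 0.1159 servings → $8.19.
tempeh + hummus: the both-tight solution has a negative serving — not a feasible corner.
Cheapest feasible corner: $8.13.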